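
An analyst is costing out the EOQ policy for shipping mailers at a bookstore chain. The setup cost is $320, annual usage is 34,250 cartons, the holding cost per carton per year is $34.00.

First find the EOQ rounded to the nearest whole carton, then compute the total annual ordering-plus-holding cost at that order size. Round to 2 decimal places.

$27,299.82

Q* = √(2·D·S / H) = √(2·34,250·320 / 34) = √644,705.9 ≈ 802.94 → Q = 803 cartons
Annual ordering cost = (D/Q)·S = (34,250/803) × 320 = $13,648.82
Annual holding cost  = (Q/2)·H = (803/2) × 34 = $13,651.00
Total = $13,648.82 + $13,651.00 = $27,299.82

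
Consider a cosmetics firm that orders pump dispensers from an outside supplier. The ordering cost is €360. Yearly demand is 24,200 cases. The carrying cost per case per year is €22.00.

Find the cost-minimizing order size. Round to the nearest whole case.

890 cases

Q* = √(2·D·S / H) = √(2·24,200·360 / 22) = √792,000.0 ≈ 889.94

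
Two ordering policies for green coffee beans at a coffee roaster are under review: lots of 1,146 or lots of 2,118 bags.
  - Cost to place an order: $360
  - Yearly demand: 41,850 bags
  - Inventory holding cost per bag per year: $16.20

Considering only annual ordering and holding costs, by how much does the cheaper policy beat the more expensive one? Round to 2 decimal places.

$1,839.92

Annual cost at Q: ordering D·S/Q plus holding Q·H/2.
TC(1,146) = (41,850/1,146)×360 + (1,146/2)×16.2 = $22,429.20
TC(2,118) = (41,850/2,118)×360 + (2,118/2)×16.2 = $24,269.11
|ΔTC| = |$22,429.20 − $24,269.11| = $1,839.92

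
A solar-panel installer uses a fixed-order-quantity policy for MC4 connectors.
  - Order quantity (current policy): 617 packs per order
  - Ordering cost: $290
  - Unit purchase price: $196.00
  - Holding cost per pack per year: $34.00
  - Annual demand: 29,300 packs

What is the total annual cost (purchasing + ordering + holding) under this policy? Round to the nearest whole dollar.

Orders/yr = 29,300/617 = 47.488; ordering cost = 47.488 × $290 = $13,771.47
Average inventory = 617/2 = 308.5; holding cost = 308.5 × $34 = $10,489.00
Purchase cost = D·C = 29,300 × 196 = $5,742,800.00
Total = $13,771.47 + $10,489.00 + $5,742,800.00 = $5,767,060.47

$5,767,060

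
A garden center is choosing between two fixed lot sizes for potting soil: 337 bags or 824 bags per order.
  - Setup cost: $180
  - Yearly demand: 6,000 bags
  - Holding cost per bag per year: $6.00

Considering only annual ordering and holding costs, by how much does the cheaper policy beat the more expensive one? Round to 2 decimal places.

Annual cost at Q: ordering D·S/Q plus holding Q·H/2.
TC(337) = (6,000/337)×180 + (337/2)×6 = $4,215.75
TC(824) = (6,000/824)×180 + (824/2)×6 = $3,782.68
Cheaper: Q = 824.  Difference = $433.07

$433.07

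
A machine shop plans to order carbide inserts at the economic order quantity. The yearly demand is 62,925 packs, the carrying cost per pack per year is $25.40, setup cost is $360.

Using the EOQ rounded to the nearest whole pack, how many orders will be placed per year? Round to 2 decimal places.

47.10 orders per year

EOQ = √(2DS/H) = √(2 × 62,925 × 360 / 25.4)
    = √(1,783,700.79) ≈ 1,335.55 → Q = 1,336
Orders per year = D/Q = 62,925 / 1,336 = 47.100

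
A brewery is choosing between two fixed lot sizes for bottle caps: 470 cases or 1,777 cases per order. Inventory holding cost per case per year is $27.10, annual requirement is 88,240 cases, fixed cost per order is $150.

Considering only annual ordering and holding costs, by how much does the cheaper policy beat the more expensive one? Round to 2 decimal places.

For each Q, cost = (D/Q)·S + (Q/2)·H.
TC(470) = (88,240/470)×150 + (470/2)×27.1 = $34,530.20
TC(1,777) = (88,240/1,777)×150 + (1,777/2)×27.1 = $31,526.86
Cheaper: Q = 1,777.  Difference = $3,003.34

$3,003.34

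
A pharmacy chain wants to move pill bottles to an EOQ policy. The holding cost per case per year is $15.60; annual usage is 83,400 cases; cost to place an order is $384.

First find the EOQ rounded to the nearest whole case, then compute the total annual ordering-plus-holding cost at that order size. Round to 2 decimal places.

$31,610.11

Optimal lot size Q* = (2 × 83,400 × $384 / $15.6)^½ ≈ 2,026.29 → Q = 2,026 cases
Annual ordering cost = (D/Q)·S = (83,400/2,026) × 384 = $15,807.31
Annual holding cost  = (Q/2)·H = (2,026/2) × 15.6 = $15,802.80
Total = $15,807.31 + $15,802.80 = $31,610.11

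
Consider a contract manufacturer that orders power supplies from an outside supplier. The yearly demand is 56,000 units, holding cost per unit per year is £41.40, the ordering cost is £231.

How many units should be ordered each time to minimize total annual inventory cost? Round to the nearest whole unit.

791 units

Q* = √(2·D·S / H) = √(2·56,000·231 / 41.4) = √624,927.5 ≈ 790.52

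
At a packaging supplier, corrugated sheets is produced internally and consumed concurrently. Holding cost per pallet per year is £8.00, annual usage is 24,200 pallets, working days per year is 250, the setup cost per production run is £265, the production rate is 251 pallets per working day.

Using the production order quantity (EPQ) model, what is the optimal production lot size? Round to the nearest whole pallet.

d = 24,200/250 = 96.8000 pallets/day;  effective holding cost H(1 − d/p) = 8·(1 − 96.8000/251) = 4.91474
Q* = √(2DS / H_eff) = √(2·24,200·265 / 4.91474) ≈ 1,615.46

1,615 pallets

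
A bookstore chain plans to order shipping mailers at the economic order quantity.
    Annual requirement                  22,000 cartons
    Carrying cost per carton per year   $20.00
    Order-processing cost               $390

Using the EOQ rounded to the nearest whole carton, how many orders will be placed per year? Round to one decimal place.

EOQ = √(2DS/H) = √(2 × 22,000 × 390 / 20)
    = √(858,000.00) ≈ 926.28 → Q = 926
Orders per year = D/Q = 22,000 / 926 = 23.758

23.8 orders per year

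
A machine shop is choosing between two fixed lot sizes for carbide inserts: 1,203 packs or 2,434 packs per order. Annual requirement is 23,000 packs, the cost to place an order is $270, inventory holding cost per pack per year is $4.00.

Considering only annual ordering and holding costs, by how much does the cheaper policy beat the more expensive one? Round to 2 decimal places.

For each Q, cost = (D/Q)·S + (Q/2)·H.
TC(1,203) = (23,000/1,203)×270 + (1,203/2)×4 = $7,568.09
TC(2,434) = (23,000/2,434)×270 + (2,434/2)×4 = $7,419.36
|ΔTC| = |$7,568.09 − $7,419.36| = $148.74

$148.74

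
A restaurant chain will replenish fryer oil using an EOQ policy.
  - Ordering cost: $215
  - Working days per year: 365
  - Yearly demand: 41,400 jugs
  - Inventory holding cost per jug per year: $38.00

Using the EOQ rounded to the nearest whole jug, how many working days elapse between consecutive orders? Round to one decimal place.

Optimal lot size Q* = (2 × 41,400 × $215 / $38)^½ ≈ 684.45 → Q = 684 jugs
T = Q/D × 365 days = 684/41,400 × 365 = 6.030 days

6.0 days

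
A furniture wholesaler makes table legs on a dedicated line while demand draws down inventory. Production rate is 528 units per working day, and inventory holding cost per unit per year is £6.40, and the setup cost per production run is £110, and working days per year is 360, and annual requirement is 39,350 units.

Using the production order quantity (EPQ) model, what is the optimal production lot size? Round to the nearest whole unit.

Daily demand d = 39,350/360 = 109.306; p = 528; 1 − d/p = 0.79298
EPQ = √(2DS / (H(1 − d/p)))
    = √(2 × 39,350 × 110 / (6.4 × 0.79298)) ≈ 1,306.06

1,306 units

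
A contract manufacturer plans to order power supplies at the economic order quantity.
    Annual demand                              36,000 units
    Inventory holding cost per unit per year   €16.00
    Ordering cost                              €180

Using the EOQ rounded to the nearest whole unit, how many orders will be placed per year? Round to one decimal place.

Q* = √(2·D·S / H) = √(2·36,000·180 / 16) = √810,000.0 ≈ 900.00 → Q = 900
Orders per year = D/Q = 36,000 / 900 = 40.000

40.0 orders per year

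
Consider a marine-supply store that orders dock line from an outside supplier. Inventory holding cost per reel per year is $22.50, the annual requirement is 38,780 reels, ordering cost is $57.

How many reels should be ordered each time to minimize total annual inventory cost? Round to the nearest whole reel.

443 reels

Optimal lot size Q* = (2 × 38,780 × $57 / $22.5)^½ ≈ 443.27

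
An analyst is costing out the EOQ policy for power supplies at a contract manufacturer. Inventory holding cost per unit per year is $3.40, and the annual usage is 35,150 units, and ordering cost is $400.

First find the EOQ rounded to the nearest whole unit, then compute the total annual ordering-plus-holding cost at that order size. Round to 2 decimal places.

$9,777.93

Q* = √(2·D·S / H) = √(2·35,150·400 / 3.4) = √8,270,588.2 ≈ 2,875.86 → Q = 2,876 units
Ordering: D/Q × S = 35,150/2,876 × $400 = $4,888.73
Holding:  Q/2 × H = 2,876/2 × $3.4 = $4,889.20
Total = $4,888.73 + $4,889.20 = $9,777.93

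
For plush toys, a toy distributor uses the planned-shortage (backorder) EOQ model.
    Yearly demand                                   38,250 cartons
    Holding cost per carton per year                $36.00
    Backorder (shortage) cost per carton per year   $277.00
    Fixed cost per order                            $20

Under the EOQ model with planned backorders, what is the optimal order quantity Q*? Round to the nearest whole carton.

Basic EOQ = √(2·38,250·20/36) = 206.155
Backorder adjustment √((H+b)/b) = √((36+277)/277) = 1.0630
Q* = 206.155 × 1.0630 ≈ 219.14

219 cartons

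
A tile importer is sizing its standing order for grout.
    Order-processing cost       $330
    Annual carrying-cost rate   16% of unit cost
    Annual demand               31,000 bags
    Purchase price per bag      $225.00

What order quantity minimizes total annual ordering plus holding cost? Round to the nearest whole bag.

H = i·C = 0.16 × $225 = $36.0000 per bag-year
EOQ = √(2DS/H) = √(2 × 31,000 × 330 / 36)
    = √(568,333.33) ≈ 753.88

754 bags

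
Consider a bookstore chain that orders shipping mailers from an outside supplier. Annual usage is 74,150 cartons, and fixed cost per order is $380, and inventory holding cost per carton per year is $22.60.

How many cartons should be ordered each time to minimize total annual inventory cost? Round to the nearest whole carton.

1,579 cartons

2DS/H = 2·74,150·380/22.6 = 2,493,539.82
EOQ = √2,493,539.82 ≈ 1,579.09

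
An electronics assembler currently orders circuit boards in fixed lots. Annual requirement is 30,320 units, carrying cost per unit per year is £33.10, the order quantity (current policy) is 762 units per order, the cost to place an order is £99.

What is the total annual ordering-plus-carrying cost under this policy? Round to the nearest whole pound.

£16,550

Ordering: D/Q × S = 30,320/762 × £99 = £3,939.21
Holding:  Q/2 × H = 762/2 × £33.1 = £12,611.10
Total = £3,939.21 + £12,611.10 = £16,550.31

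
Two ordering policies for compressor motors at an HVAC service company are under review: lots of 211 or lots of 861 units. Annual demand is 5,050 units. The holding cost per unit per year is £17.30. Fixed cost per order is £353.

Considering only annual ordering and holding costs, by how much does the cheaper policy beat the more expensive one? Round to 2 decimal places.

£755.64

TC(Q) = (D/Q)S + (Q/2)H
TC(211) = (5,050/211)×353 + (211/2)×17.3 = £10,273.73
TC(861) = (5,050/861)×353 + (861/2)×17.3 = £9,518.09
Cheaper: Q = 861.  Difference = £755.64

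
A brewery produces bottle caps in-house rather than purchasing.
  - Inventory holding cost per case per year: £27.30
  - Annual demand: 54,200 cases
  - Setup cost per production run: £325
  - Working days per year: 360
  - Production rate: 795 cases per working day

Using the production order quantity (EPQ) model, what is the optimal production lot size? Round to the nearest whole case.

d = 54,200/360 = 150.5556 cases/day;  effective holding cost H(1 − d/p) = 27.3·(1 − 150.5556/795) = 22.12998
Q* = √(2DS / H_eff) = √(2·54,200·325 / 22.12998) ≈ 1,261.73

1,262 cases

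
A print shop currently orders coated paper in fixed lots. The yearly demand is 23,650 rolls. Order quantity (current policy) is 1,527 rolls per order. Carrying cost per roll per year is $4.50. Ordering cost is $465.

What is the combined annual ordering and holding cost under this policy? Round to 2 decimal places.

$10,637.62

Ordering: D/Q × S = 23,650/1,527 × $465 = $7,201.87
Holding:  Q/2 × H = 1,527/2 × $4.5 = $3,435.75
Total = $7,201.87 + $3,435.75 = $10,637.62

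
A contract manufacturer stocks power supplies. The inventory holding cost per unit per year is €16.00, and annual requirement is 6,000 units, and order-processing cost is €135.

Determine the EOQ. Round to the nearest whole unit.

EOQ = √(2DS/H) = √(2 × 6,000 × 135 / 16)
    = √(101,250.00) ≈ 318.20

318 units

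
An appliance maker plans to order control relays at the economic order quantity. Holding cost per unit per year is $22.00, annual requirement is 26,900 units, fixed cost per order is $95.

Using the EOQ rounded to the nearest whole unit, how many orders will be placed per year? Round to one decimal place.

55.8 orders per year

Q* = √(2·D·S / H) = √(2·26,900·95 / 22) = √232,318.2 ≈ 481.99 → Q = 482
N = D/Q = 26,900/482 ≈ 55.809 orders/yr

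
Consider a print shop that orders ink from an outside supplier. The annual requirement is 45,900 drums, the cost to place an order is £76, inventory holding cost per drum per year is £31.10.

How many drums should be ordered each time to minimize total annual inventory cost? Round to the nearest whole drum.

2DS/H = 2·45,900·76/31.1 = 224,334.41
EOQ = √224,334.41 ≈ 473.64

474 drums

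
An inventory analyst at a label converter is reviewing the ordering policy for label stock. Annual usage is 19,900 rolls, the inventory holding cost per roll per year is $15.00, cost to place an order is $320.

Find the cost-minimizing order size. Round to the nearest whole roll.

Q* = √(2·D·S / H) = √(2·19,900·320 / 15) = √849,066.7 ≈ 921.45

921 rolls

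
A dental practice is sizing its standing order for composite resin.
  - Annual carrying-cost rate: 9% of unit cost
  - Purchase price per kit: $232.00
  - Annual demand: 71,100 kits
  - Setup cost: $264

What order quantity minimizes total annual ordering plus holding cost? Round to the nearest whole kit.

Carrying cost H = $232 × 9% = $20.8800/kit/yr
2DS/H = 2·71,100·264/20.88 = 1,797,931.03
EOQ = √1,797,931.03 ≈ 1,340.87

1,341 kits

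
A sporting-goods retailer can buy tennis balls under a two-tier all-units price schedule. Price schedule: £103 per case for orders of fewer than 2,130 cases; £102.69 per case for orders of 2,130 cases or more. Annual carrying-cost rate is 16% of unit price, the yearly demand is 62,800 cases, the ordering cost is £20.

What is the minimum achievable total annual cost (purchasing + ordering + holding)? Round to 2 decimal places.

£6,467,020.05

H₁ = 16%×£103 = £16.4800;  H₂ = 16%×£102.69 = £16.4304
EOQ₁ = √(2×62,800×20/16.4800) = 390.42  (< 2,130, feasible at tier 1)
EOQ₂ = √(2×62,800×20/16.4304) = 391.01  (< 2,130 → use Q = 2,130 at tier-2 price)
TC(tier 1 (EOQ₁), Q≈390.4) = £6,474,834.11
TC(tier 2, Q≈2,130.0) = £6,467,020.05
Minimum at tier 2: £6,467,020.05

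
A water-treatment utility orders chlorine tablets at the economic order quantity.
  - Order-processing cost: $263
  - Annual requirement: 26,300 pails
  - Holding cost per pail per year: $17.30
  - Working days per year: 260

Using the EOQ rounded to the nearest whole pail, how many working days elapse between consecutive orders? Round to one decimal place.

8.8 days

EOQ = √(2DS/H) = √(2 × 26,300 × 263 / 17.3)
    = √(799,641.62) ≈ 894.23 → Q = 894 pails
Cycle time = (working days × Q)/D = (260 × 894) / 26,300 = 8.838 days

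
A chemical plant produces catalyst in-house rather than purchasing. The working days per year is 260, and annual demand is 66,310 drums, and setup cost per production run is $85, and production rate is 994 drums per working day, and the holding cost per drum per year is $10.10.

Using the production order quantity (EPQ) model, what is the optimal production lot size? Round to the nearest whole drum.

1,225 drums

d = 66,310/260 = 255.0385 drums/day;  effective holding cost H(1 − d/p) = 10.1·(1 − 255.0385/994) = 7.50856
Q* = √(2DS / H_eff) = √(2·66,310·85 / 7.50856) ≈ 1,225.28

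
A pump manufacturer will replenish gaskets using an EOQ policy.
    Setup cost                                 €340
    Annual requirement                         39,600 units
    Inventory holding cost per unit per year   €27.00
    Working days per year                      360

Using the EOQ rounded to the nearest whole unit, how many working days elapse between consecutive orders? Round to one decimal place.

9.1 days

Optimal lot size Q* = (2 × 39,600 × €340 / €27)^½ ≈ 998.67 → Q = 999 units
Days between orders = 360 / (D/Q) = 360 / 39.640 ≈ 9.082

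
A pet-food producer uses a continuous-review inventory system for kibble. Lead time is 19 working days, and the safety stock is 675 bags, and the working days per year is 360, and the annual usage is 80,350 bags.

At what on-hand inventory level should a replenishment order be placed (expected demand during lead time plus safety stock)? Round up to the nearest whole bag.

Daily demand d = 80,350 / 360 = 223.194 bags/day
Demand during lead time = 223.194 × 19 = 4,240.69
Reorder point = 4,240.69 + 675 = 4,915.69 → round up

4,916 bags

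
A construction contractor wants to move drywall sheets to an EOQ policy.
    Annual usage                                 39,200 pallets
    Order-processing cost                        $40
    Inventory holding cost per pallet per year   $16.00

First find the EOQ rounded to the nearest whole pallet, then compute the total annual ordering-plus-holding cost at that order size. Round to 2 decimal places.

2DS/H = 2·39,200·40/16 = 196,000.00
EOQ = √196,000.00 ≈ 442.72 → Q = 443 pallets
Ordering: D/Q × S = 39,200/443 × $40 = $3,539.50
Holding:  Q/2 × H = 443/2 × $16 = $3,544.00
Total = $3,539.50 + $3,544.00 = $7,083.50

$7,083.50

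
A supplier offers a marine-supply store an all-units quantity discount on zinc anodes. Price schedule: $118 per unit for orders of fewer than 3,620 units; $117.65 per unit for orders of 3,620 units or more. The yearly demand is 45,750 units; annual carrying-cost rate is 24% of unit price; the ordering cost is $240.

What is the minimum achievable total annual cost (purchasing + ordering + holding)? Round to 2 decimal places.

$5,423,438.07

H₁ = 24%×$118 = $28.3200;  H₂ = 24%×$117.65 = $28.2360
EOQ₁ = √(2×45,750×240/28.3200) = 880.58  (< 3,620, feasible at tier 1)
EOQ₂ = √(2×45,750×240/28.2360) = 881.89  (< 3,620 → use Q = 3,620 at tier-2 price)
TC(tier 1 (EOQ₁), Q≈880.6) = $5,423,438.07
TC(tier 2, Q≈3,620.0) = $5,436,627.81
Minimum at tier 1 (EOQ₁): $5,423,438.07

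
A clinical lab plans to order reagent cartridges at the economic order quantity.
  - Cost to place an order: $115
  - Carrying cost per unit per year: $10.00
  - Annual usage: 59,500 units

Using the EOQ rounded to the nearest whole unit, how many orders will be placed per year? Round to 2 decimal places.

Q* = √(2·D·S / H) = √(2·59,500·115 / 10) = √1,368,500.0 ≈ 1,169.83 → Q = 1,170
N = D/Q = 59,500/1,170 ≈ 50.855 orders/yr

50.85 orders per year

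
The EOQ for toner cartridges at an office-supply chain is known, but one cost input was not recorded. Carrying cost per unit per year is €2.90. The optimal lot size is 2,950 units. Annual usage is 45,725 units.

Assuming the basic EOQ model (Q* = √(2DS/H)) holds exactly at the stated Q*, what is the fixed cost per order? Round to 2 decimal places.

€275.97

From Q* = √(2DS/H) ⇒ Q*² = 2DS/H.
S = Q²H / (2D) = 2,950² × 2.9 / (2 × 45,725) = 275.9677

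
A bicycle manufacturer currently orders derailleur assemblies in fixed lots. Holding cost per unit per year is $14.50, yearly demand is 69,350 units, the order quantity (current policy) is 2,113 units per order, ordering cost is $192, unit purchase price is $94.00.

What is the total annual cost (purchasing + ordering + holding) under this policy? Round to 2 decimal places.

$6,540,520.81

Ordering: D/Q × S = 69,350/2,113 × $192 = $6,301.56
Holding:  Q/2 × H = 2,113/2 × $14.5 = $15,319.25
Purchase cost = D·C = 69,350 × 94 = $6,518,900.00
Total = $6,301.56 + $15,319.25 + $6,518,900.00 = $6,540,520.81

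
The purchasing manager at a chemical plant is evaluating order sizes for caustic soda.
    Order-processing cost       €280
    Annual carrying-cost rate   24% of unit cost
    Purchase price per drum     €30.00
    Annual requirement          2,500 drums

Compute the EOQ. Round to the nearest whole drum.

441 drums

Carrying cost H = €30 × 24% = €7.2000/drum/yr
Q* = √(2·D·S / H) = √(2·2,500·280 / 7.2) = √194,444.4 ≈ 440.96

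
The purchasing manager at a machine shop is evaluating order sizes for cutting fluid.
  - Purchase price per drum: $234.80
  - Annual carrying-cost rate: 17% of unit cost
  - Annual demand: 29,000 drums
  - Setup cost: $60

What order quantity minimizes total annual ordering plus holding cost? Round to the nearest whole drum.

295 drums

Holding cost per drum per year: H = 17% × $234.8 = $39.9160
Optimal lot size Q* = (2 × 29,000 × $60 / $39.916)^½ ≈ 295.27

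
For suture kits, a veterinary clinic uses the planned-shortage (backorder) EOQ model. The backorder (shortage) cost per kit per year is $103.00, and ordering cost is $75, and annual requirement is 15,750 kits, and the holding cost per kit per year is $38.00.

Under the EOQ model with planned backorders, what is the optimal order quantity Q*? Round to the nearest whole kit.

Basic EOQ = √(2·15,750·75/38) = 249.341
Backorder adjustment √((H+b)/b) = √((38+103)/103) = 1.1700
Q* = 249.341 × 1.1700 ≈ 291.73

292 kits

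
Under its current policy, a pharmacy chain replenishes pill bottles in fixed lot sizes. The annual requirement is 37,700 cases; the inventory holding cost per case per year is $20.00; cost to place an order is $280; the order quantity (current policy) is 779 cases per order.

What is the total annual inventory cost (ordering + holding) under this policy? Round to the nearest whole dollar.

$21,341

Orders/yr = 37,700/779 = 48.395; ordering cost = 48.395 × $280 = $13,550.71
Average inventory = 779/2 = 389.5; holding cost = 389.5 × $20 = $7,790.00
Total = $13,550.71 + $7,790.00 = $21,340.71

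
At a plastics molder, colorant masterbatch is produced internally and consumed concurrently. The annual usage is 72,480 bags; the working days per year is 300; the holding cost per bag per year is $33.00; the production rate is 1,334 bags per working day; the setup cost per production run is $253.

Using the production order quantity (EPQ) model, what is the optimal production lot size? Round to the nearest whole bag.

1,165 bags

Daily demand d = 72,480/300 = 241.600; p = 1334; 1 − d/p = 0.81889
EPQ = √(2DS / (H(1 − d/p)))
    = √(2 × 72,480 × 253 / (33 × 0.81889)) ≈ 1,164.97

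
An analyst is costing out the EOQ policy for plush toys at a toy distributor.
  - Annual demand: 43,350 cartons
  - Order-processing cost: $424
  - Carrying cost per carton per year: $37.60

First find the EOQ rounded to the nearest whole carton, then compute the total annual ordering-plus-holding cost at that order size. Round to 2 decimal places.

EOQ = √(2DS/H) = √(2 × 43,350 × 424 / 37.6)
    = √(977,680.85) ≈ 988.78 → Q = 989 cartons
Orders/yr = 43,350/989 = 43.832; ordering cost = 43.832 × $424 = $18,584.83
Average inventory = 989/2 = 494.5; holding cost = 494.5 × $37.6 = $18,593.20
Total = $18,584.83 + $18,593.20 = $37,178.03

$37,178.03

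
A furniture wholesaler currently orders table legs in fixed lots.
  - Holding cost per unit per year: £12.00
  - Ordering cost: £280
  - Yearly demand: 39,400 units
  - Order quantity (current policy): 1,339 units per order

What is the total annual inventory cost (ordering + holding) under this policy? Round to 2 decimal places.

Ordering: D/Q × S = 39,400/1,339 × £280 = £8,238.98
Holding:  Q/2 × H = 1,339/2 × £12 = £8,034.00
Total = £8,238.98 + £8,034.00 = £16,272.98

£16,272.98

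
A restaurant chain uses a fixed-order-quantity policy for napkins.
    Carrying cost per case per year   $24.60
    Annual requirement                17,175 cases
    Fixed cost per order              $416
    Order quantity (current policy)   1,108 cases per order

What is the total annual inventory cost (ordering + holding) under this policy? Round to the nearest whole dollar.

$20,077

Annual ordering cost = (D/Q)·S = (17,175/1,108) × 416 = $6,448.38
Annual holding cost  = (Q/2)·H = (1,108/2) × 24.6 = $13,628.40
Total = $6,448.38 + $13,628.40 = $20,076.78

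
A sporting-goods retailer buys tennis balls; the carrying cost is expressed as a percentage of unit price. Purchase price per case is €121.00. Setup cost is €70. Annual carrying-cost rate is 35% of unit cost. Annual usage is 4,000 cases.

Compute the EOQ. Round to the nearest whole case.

115 cases

H = i·C = 0.35 × €121 = €42.3500 per case-year
Optimal lot size Q* = (2 × 4,000 × €70 / €42.35)^½ ≈ 114.99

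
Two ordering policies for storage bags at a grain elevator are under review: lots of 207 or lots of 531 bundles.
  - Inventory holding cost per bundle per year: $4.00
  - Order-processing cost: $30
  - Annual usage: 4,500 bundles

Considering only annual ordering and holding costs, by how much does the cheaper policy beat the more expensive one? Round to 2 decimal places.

$250.06

TC(Q) = (D/Q)S + (Q/2)H
TC(207) = (4,500/207)×30 + (207/2)×4 = $1,066.17
TC(531) = (4,500/531)×30 + (531/2)×4 = $1,316.24
Cheaper: Q = 207.  Difference = $250.06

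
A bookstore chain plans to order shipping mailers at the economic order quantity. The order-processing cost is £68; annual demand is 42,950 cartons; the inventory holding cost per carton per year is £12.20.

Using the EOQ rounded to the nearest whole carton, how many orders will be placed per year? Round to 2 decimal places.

62.07 orders per year

Q* = √(2·D·S / H) = √(2·42,950·68 / 12.2) = √478,786.9 ≈ 691.94 → Q = 692
N = D/Q = 42,950/692 ≈ 62.066 orders/yr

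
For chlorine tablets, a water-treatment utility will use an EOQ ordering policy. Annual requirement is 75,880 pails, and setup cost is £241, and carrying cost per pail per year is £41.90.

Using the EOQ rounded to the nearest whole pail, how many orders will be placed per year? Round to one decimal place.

81.2 orders per year

2DS/H = 2·75,880·241/41.9 = 872,891.65
EOQ = √872,891.65 ≈ 934.29 → Q = 934
N = D/Q = 75,880/934 ≈ 81.242 orders/yr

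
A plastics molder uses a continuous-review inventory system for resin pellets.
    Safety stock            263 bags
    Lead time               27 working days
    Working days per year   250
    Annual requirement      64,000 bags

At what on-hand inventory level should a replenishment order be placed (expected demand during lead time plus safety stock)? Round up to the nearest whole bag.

Daily demand d = 64,000 / 250 = 256.000 bags/day
Demand during lead time = 256.000 × 27 = 6,912.00
Reorder point = 6,912.00 + 263 = 7,175.00 → round up

7,175 bags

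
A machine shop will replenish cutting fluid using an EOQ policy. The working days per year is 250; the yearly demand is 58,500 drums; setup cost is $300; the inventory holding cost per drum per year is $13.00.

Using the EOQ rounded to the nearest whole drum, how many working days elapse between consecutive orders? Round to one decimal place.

7.0 days

EOQ = √(2DS/H) = √(2 × 58,500 × 300 / 13)
    = √(2,700,000.00) ≈ 1,643.17 → Q = 1,643 drums
Days between orders = 250 / (D/Q) = 250 / 35.606 ≈ 7.021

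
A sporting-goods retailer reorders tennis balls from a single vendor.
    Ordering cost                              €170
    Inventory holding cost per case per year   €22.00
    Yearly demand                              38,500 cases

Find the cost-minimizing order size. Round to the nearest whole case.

Optimal lot size Q* = (2 × 38,500 × €170 / €22)^½ ≈ 771.36

771 cases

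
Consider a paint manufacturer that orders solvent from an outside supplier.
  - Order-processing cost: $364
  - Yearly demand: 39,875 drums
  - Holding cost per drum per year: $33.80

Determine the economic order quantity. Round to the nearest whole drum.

2DS/H = 2·39,875·364/33.8 = 858,846.15
EOQ = √858,846.15 ≈ 926.74

927 drums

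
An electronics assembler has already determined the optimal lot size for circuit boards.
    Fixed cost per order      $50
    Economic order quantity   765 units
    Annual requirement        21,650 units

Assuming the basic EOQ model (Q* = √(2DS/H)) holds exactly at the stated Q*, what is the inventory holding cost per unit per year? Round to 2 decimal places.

$3.70

From Q* = √(2DS/H) ⇒ Q*² = 2DS/H.
H = 2DS / Q² = 2 × 21,650 × 50 / 765² = 3.6994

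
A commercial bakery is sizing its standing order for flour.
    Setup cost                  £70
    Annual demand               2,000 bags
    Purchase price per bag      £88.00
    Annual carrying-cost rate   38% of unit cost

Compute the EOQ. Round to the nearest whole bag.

92 bags

H = i·C = 0.38 × £88 = £33.4400 per bag-year
Q* = √(2·D·S / H) = √(2·2,000·70 / 33.44) = √8,373.2 ≈ 91.51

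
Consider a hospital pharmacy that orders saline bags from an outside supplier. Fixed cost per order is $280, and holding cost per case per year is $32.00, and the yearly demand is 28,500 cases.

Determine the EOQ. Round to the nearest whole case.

706 cases

2DS/H = 2·28,500·280/32 = 498,750.00
EOQ = √498,750.00 ≈ 706.22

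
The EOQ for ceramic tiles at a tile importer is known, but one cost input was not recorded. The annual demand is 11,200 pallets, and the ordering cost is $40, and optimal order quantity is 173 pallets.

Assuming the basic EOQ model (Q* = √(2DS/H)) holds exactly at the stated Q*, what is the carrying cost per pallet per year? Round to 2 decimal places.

From Q* = √(2DS/H) ⇒ Q*² = 2DS/H.
H = 2DS / Q² = 2 × 11,200 × 40 / 173² = 29.9375

$29.94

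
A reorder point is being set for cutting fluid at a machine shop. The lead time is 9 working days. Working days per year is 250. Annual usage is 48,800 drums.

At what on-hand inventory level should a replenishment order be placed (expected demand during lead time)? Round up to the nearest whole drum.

1,757 drums

Daily demand d = 48,800 / 250 = 195.200 drums/day
Demand during lead time = 195.200 × 9 = 1,756.80
Reorder point = 1,756.80 → round up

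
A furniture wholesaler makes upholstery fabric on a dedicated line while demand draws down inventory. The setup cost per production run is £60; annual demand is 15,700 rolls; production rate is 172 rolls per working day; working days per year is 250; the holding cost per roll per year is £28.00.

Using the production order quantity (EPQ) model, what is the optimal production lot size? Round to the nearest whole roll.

Daily demand d = 15,700/250 = 62.800; p = 172; 1 − d/p = 0.63488
EPQ = √(2DS / (H(1 − d/p)))
    = √(2 × 15,700 × 60 / (28 × 0.63488)) ≈ 325.55

326 rolls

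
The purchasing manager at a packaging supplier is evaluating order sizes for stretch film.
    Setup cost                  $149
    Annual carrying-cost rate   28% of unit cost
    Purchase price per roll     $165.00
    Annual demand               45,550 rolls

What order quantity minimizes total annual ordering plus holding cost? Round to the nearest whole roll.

542 rolls

H = i·C = 0.28 × $165 = $46.2000 per roll-year
Optimal lot size Q* = (2 × 45,550 × $149 / $46.2)^½ ≈ 542.04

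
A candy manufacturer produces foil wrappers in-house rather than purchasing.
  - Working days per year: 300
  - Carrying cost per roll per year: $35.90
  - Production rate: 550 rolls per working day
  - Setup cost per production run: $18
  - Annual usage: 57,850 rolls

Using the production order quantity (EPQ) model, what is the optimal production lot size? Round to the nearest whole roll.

299 rolls

d = 57,850/300 = 192.8333 rolls/day;  effective holding cost H(1 − d/p) = 35.9·(1 − 192.8333/550) = 23.31324
Q* = √(2DS / H_eff) = √(2·57,850·18 / 23.31324) ≈ 298.88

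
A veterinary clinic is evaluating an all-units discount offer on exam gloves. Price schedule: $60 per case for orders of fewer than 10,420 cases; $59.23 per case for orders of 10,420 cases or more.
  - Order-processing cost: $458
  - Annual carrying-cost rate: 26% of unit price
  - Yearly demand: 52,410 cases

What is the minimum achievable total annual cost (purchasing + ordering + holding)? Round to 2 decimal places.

H₁ = 26%×$60 = $15.6000;  H₂ = 26%×$59.23 = $15.3998
EOQ₁ = √(2×52,410×458/15.6000) = 1,754.25  (< 10,420, feasible at tier 1)
EOQ₂ = √(2×52,410×458/15.3998) = 1,765.62  (< 10,420 → use Q = 10,420 at tier-2 price)
TC(tier 1 (EOQ₁), Q≈1,754.3) = $3,171,966.37
TC(tier 2, Q≈10,420.0) = $3,186,780.88
Minimum at tier 1 (EOQ₁): $3,171,966.37

$3,171,966.37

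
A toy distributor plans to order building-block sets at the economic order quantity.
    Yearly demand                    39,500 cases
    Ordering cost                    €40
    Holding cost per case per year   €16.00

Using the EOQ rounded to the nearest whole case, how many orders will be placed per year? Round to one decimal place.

Q* = √(2·D·S / H) = √(2·39,500·40 / 16) = √197,500.0 ≈ 444.41 → Q = 444
Orders per year = D/Q = 39,500 / 444 = 88.964

89.0 orders per year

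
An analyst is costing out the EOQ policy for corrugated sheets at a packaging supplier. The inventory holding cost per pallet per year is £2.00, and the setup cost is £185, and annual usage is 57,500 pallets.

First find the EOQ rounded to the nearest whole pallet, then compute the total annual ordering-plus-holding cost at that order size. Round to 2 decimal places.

Optimal lot size Q* = (2 × 57,500 × £185 / £2)^½ ≈ 3,261.52 → Q = 3,262 pallets
Annual ordering cost = (D/Q)·S = (57,500/3,262) × 185 = £3,261.04
Annual holding cost  = (Q/2)·H = (3,262/2) × 2 = £3,262.00
Total = £3,261.04 + £3,262.00 = £6,523.04

£6,523.04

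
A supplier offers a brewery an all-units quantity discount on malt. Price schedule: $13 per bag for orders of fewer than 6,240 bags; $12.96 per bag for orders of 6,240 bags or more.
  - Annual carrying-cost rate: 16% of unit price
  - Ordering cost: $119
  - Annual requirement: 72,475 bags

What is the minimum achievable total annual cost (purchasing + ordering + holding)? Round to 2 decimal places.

$947,127.77

H₁ = 16%×$13 = $2.0800;  H₂ = 16%×$12.96 = $2.0736
EOQ₁ = √(2×72,475×119/2.0800) = 2,879.72  (< 6,240, feasible at tier 1)
EOQ₂ = √(2×72,475×119/2.0736) = 2,884.16  (< 6,240 → use Q = 6,240 at tier-2 price)
TC(tier 1 (EOQ₁), Q≈2,879.7) = $948,164.83
TC(tier 2, Q≈6,240.0) = $947,127.77
Minimum at tier 2: $947,127.77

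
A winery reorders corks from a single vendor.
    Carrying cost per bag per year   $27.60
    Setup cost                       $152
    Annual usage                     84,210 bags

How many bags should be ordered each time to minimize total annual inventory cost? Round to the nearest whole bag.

Q* = √(2·D·S / H) = √(2·84,210·152 / 27.6) = √927,530.4 ≈ 963.08

963 bags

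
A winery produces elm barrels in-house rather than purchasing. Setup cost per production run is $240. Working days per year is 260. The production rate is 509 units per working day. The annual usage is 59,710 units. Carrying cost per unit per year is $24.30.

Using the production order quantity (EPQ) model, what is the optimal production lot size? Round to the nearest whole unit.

d = 59,710/260 = 229.6538 units/day;  effective holding cost H(1 − d/p) = 24.3·(1 − 229.6538/509) = 13.33617
Q* = √(2DS / H_eff) = √(2·59,710·240 / 13.33617) ≈ 1,465.98

1,466 units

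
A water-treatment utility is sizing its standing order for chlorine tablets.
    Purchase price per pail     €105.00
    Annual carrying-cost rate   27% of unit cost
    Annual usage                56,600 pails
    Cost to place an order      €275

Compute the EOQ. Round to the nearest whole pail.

H = i·C = 0.27 × €105 = €28.3500 per pail-year
EOQ = √(2DS/H) = √(2 × 56,600 × 275 / 28.35)
    = √(1,098,059.96) ≈ 1,047.88

1,048 pails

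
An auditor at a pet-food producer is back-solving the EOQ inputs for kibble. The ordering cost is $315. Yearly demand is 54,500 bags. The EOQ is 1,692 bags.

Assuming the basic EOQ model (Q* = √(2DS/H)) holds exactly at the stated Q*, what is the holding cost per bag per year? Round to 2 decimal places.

Since Q* = (2DS/H)^½, squaring gives Q*²·H = 2DS.
H = 2DS / Q² = 2 × 54,500 × 315 / 1,692² = 11.9932

$11.99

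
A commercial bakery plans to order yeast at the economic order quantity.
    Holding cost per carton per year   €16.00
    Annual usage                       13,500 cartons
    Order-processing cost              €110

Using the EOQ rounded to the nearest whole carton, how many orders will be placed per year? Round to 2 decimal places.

Q* = √(2·D·S / H) = √(2·13,500·110 / 16) = √185,625.0 ≈ 430.84 → Q = 431
Orders per year = D/Q = 13,500 / 431 = 31.323

31.32 orders per year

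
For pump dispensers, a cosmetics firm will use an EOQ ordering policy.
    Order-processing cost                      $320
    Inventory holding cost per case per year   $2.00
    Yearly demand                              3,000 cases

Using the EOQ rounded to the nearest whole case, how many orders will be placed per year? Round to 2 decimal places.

2DS/H = 2·3,000·320/2 = 960,000.00
EOQ = √960,000.00 ≈ 979.80 → Q = 980
Orders per year = D/Q = 3,000 / 980 = 3.061

3.06 orders per year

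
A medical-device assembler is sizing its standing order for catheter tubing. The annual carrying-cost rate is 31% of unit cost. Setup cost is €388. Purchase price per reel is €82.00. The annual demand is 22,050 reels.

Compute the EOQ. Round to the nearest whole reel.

H = i·C = 0.31 × €82 = €25.4200 per reel-year
Q* = √(2·D·S / H) = √(2·22,050·388 / 25.42) = √673,123.5 ≈ 820.44

820 reels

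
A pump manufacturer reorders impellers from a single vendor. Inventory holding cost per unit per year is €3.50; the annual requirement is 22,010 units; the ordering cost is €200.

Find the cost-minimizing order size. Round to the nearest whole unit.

1,586 units

Optimal lot size Q* = (2 × 22,010 × €200 / €3.5)^½ ≈ 1,586.01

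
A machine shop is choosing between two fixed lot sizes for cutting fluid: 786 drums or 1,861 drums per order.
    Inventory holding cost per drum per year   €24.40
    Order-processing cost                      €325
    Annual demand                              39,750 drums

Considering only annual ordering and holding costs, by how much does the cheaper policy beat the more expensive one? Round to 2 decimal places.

€3,620.76

TC(Q) = (D/Q)S + (Q/2)H
TC(786) = (39,750/786)×325 + (786/2)×24.4 = €26,025.27
TC(1,861) = (39,750/1,861)×325 + (1,861/2)×24.4 = €29,646.03
Cheaper: Q = 786.  Difference = €3,620.76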